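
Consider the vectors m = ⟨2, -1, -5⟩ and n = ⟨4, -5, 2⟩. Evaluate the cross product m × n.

(-27, -24, -6)

i: (-1)·2 - (-5)·(-5) = -2 - 25 = -27
j: (-5)·4 - 2·2 = -20 - 4 = -24
k: 2·(-5) - (-1)·4 = -10 - (-4) = -6
m × n = (-27, -24, -6)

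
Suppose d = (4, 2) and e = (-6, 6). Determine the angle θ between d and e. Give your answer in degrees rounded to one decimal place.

108.4

d · e = 4·(-6) + 2·6 = -24 + 12 = -12
|d|² = 16 + 4 = 20,  |d| = √20 ≈ 4.472136
|e|² = 36 + 36 = 72,  |e| = √72 ≈ 8.485281
cos θ = -12 / (4.472136 · 8.485281) ≈ -0.31623
θ = arccos(-0.31623) ≈ 108.4°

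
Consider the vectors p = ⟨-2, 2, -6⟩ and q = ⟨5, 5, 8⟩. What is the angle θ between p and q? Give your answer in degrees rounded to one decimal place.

132.7

p · q = (-2)·5 + 2·5 + (-6)·8 = -10 + 10 - 48 = -48
|p|² = 4 + 4 + 36 = 44,  |p| = √44 ≈ 6.633250
|q|² = 25 + 25 + 64 = 114,  |q| = √114 ≈ 10.677078
cos θ = -48 / (6.633250 · 10.677078) ≈ -0.67774
θ = arccos(-0.67774) ≈ 132.7°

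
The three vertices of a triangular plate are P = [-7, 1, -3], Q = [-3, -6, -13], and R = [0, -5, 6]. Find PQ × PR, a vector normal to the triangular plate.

PQ = (4, -7, -10)
PR = (7, -6, 9)
i: (-7)·9 - (-10)·(-6) = -63 - 60 = -123
j: (-10)·7 - 4·9 = -70 - 36 = -106
k: 4·(-6) - (-7)·7 = -24 - (-49) = 25
PQ × PR = (-123, -106, 25)

(-123, -106, 25)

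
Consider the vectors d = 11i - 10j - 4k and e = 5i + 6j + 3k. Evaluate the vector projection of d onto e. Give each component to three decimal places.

d · e = 11·5 + (-10)·6 + (-4)·3 = 55 - 60 - 12 = -17
|e|² = 25 + 36 + 9 = 70
proj_e d = (-17/70) · (5, 6, 3) ≈ (-1.214, -1.457, -0.729)

(-1.214, -1.457, -0.729)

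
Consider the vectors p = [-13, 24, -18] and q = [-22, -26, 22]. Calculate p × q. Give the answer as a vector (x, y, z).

(60, 682, 866)

i: 24·22 - (-18)·(-26) = 528 - 468 = 60
j: (-18)·(-22) - (-13)·22 = 396 - (-286) = 682
k: (-13)·(-26) - 24·(-22) = 338 - (-528) = 866
p × q = (60, 682, 866)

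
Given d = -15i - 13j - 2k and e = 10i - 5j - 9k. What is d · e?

d · e = (-15)·10 + (-13)·(-5) + (-2)·(-9) = -150 + 65 + 18 = -67

-67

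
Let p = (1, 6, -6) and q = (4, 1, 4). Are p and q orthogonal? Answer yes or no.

p · q = 1·4 + 6·1 + (-6)·4 = 4 + 6 - 24 = -14
Nonzero, so the vectors are not orthogonal.

no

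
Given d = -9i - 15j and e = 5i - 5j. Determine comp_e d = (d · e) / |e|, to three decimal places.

d · e = (-9)·5 + (-15)·(-5) = -45 + 75 = 30
|e| = √(25 + 25) = √50 ≈ 7.0711
comp_e d = 30 / √50 ≈ 4.243

4.243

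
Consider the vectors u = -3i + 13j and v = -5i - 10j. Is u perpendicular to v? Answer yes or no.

no

u · v = (-3)·(-5) + 13·(-10) = 15 - 130 = -115
Nonzero, so the vectors are not orthogonal.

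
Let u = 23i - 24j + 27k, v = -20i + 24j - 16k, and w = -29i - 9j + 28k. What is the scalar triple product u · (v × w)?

11220

v × w:
i: 24·28 - (-16)·(-9) = 672 - 144 = 528
j: (-16)·(-29) - (-20)·28 = 464 - (-560) = 1024
k: (-20)·(-9) - 24·(-29) = 180 - (-696) = 876
v × w = (528, 1024, 876)
u · (v × w) = 23·528 + (-24)·1024 + 27·876 = 12144 - 24576 + 23652 = 11220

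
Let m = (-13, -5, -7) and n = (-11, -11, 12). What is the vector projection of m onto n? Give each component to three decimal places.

m · n = (-13)·(-11) + (-5)·(-11) + (-7)·12 = 143 + 55 - 84 = 114
|n|² = 121 + 121 + 144 = 386
proj_n m = (114/386) · (-11, -11, 12) ≈ (-3.249, -3.249, 3.544)

(-3.249, -3.249, 3.544)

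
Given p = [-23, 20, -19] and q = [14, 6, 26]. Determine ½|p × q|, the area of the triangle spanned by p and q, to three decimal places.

414.398

i: 20·26 - (-19)·6 = 520 - (-114) = 634
j: (-19)·14 - (-23)·26 = -266 - (-598) = 332
k: (-23)·6 - 20·14 = -138 - 280 = -418
p × q = (634, 332, -418)
|p × q| = √(634² + 332² + (-418)²) = √686904 ≈ 828.7967
area = ½ · 828.7967 ≈ 414.398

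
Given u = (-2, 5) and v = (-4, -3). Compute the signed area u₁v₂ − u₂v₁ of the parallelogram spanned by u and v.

26

(-2)·(-3) - 5·(-4) = 6 - (-20) = 26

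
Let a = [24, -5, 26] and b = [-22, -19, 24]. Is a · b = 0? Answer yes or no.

a · b = 24·(-22) + (-5)·(-19) + 26·24 = -528 + 95 + 624 = 191
Nonzero, so the vectors are not orthogonal.

no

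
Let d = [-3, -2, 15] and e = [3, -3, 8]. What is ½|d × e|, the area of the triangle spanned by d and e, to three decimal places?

38.167

i: (-2)·8 - 15·(-3) = -16 - (-45) = 29
j: 15·3 - (-3)·8 = 45 - (-24) = 69
k: (-3)·(-3) - (-2)·3 = 9 - (-6) = 15
d × e = (29, 69, 15)
|d × e| = √(29² + 69² + 15²) = √5827 ≈ 76.3348
area = ½ · 76.3348 ≈ 38.167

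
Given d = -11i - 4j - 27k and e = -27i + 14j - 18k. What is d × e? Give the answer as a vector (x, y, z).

i: (-4)·(-18) - (-27)·14 = 72 - (-378) = 450
j: (-27)·(-27) - (-11)·(-18) = 729 - 198 = 531
k: (-11)·14 - (-4)·(-27) = -154 - 108 = -262
d × e = (450, 531, -262)

(450, 531, -262)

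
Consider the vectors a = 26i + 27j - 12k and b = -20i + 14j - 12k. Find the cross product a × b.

(-156, 552, 904)

i: 27·(-12) - (-12)·14 = -324 - (-168) = -156
j: (-12)·(-20) - 26·(-12) = 240 - (-312) = 552
k: 26·14 - 27·(-20) = 364 - (-540) = 904
a × b = (-156, 552, 904)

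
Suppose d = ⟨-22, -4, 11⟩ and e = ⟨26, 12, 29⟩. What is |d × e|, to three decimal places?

i: (-4)·29 - 11·12 = -116 - 132 = -248
j: 11·26 - (-22)·29 = 286 - (-638) = 924
k: (-22)·12 - (-4)·26 = -264 - (-104) = -160
d × e = (-248, 924, -160)
|d × e| = √((-248)² + 924² + (-160)²) = √940880 ≈ 969.9897

969.990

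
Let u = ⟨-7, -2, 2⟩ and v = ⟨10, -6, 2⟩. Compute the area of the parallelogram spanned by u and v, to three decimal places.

71.162

i: (-2)·2 - 2·(-6) = -4 - (-12) = 8
j: 2·10 - (-7)·2 = 20 - (-14) = 34
k: (-7)·(-6) - (-2)·10 = 42 - (-20) = 62
u × v = (8, 34, 62)
|u × v| = √(8² + 34² + 62²) = √5064 ≈ 71.1618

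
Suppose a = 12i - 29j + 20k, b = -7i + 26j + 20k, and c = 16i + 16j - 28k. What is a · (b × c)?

-26732

b × c:
i: 26·(-28) - 20·16 = -728 - 320 = -1048
j: 20·16 - (-7)·(-28) = 320 - 196 = 124
k: (-7)·16 - 26·16 = -112 - 416 = -528
b × c = (-1048, 124, -528)
a · (b × c) = 12·(-1048) + (-29)·124 + 20·(-528) = -12576 - 3596 - 10560 = -26732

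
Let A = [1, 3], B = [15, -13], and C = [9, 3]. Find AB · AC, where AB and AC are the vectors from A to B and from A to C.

112

AB = B − A = (14, -16)
AC = C − A = (8, 0)
AB · AC = 14·8 + (-16)·0 = 112 + 0 = 112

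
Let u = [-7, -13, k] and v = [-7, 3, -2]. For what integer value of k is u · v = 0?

5

u · v = (-7)·(-7) + (-13)·3 + k·(-2) = 10 - 2k
Set equal to 0: -2k = -10, so k = 5.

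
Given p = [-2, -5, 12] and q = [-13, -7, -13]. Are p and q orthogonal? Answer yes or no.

no

p · q = (-2)·(-13) + (-5)·(-7) + 12·(-13) = 26 + 35 - 156 = -95
Nonzero, so the vectors are not orthogonal.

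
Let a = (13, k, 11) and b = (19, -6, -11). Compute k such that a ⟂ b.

21

a · b = 13·19 + k·(-6) + 11·(-11) = 126 - 6k
Set equal to 0: -6k = -126, so k = 21.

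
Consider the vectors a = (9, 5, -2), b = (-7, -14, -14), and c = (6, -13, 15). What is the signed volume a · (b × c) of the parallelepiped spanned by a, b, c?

-3773

b × c:
i: (-14)·15 - (-14)·(-13) = -210 - 182 = -392
j: (-14)·6 - (-7)·15 = -84 - (-105) = 21
k: (-7)·(-13) - (-14)·6 = 91 - (-84) = 175
b × c = (-392, 21, 175)
a · (b × c) = 9·(-392) + 5·21 + (-2)·175 = -3528 + 105 - 350 = -3773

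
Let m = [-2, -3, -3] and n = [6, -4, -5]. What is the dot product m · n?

15

m · n = (-2)·6 + (-3)·(-4) + (-3)·(-5) = -12 + 12 + 15 = 15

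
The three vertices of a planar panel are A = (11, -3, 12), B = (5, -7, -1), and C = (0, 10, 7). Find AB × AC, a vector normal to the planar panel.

(189, 113, -122)

AB = (-6, -4, -13)
AC = (-11, 13, -5)
i: (-4)·(-5) - (-13)·13 = 20 - (-169) = 189
j: (-13)·(-11) - (-6)·(-5) = 143 - 30 = 113
k: (-6)·13 - (-4)·(-11) = -78 - 44 = -122
AB × AC = (189, 113, -122)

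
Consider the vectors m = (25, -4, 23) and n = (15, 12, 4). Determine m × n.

i: (-4)·4 - 23·12 = -16 - 276 = -292
j: 23·15 - 25·4 = 345 - 100 = 245
k: 25·12 - (-4)·15 = 300 - (-60) = 360
m × n = (-292, 245, 360)

(-292, 245, 360)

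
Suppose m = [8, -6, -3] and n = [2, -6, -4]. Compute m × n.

i: (-6)·(-4) - (-3)·(-6) = 24 - 18 = 6
j: (-3)·2 - 8·(-4) = -6 - (-32) = 26
k: 8·(-6) - (-6)·2 = -48 - (-12) = -36
m × n = (6, 26, -36)

(6, 26, -36)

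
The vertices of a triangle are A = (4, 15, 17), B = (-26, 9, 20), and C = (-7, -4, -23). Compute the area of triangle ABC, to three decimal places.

682.370

AB = (-30, -6, 3),  AC = (-11, -19, -40)
i: (-6)·(-40) - 3·(-19) = 240 - (-57) = 297
j: 3·(-11) - (-30)·(-40) = -33 - 1200 = -1233
k: (-30)·(-19) - (-6)·(-11) = 570 - 66 = 504
AB × AC = (297, -1233, 504)
|AB × AC| = √1862514 ≈ 1364.7395
area = ½ · 1364.7395 ≈ 682.370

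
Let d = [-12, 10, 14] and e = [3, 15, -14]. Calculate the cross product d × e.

(-350, -126, -210)

i: 10·(-14) - 14·15 = -140 - 210 = -350
j: 14·3 - (-12)·(-14) = 42 - 168 = -126
k: (-12)·15 - 10·3 = -180 - 30 = -210
d × e = (-350, -126, -210)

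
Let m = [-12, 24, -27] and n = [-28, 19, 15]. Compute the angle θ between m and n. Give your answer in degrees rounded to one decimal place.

74.1

m · n = (-12)·(-28) + 24·19 + (-27)·15 = 336 + 456 - 405 = 387
|m|² = 144 + 576 + 729 = 1449,  |m| = √1449 ≈ 38.065733
|n|² = 784 + 361 + 225 = 1370,  |n| = √1370 ≈ 37.013511
cos θ = 387 / (38.065733 · 37.013511) ≈ 0.27467
θ = arccos(0.27467) ≈ 74.1°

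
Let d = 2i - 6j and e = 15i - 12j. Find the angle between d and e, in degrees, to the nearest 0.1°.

d · e = 2·15 + (-6)·(-12) = 30 + 72 = 102
|d|² = 4 + 36 = 40,  |d| = √40 ≈ 6.324555
|e|² = 225 + 144 = 369,  |e| = √369 ≈ 19.209373
cos θ = 102 / (6.324555 · 19.209373) ≈ 0.83957
θ = arccos(0.83957) ≈ 32.9°

32.9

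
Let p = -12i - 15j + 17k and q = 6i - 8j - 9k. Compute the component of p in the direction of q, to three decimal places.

-7.805

p · q = (-12)·6 + (-15)·(-8) + 17·(-9) = -72 + 120 - 153 = -105
|q| = √(36 + 64 + 81) = √181 ≈ 13.4536
comp_q p = -105 / √181 ≈ -7.805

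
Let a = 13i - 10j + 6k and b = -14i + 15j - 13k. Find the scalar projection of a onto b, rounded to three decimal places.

a · b = 13·(-14) + (-10)·15 + 6·(-13) = -182 - 150 - 78 = -410
|b| = √(196 + 225 + 169) = √590 ≈ 24.2899
comp_b a = -410 / √590 ≈ -16.879

-16.879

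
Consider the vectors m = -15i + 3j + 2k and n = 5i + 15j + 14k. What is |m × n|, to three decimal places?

325.797

i: 3·14 - 2·15 = 42 - 30 = 12
j: 2·5 - (-15)·14 = 10 - (-210) = 220
k: (-15)·15 - 3·5 = -225 - 15 = -240
m × n = (12, 220, -240)
|m × n| = √(12² + 220² + (-240)²) = √106144 ≈ 325.7975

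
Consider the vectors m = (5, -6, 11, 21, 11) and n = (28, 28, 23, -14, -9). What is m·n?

m · n = 5·28 + (-6)·28 + 11·23 + 21·(-14) + 11·(-9) = 140 - 168 + 253 - 294 - 99 = -168

-168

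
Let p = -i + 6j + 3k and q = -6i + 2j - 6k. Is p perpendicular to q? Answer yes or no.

yes

p · q = (-1)·(-6) + 6·2 + 3·(-6) = 6 + 12 - 18 = 0
Zero, so the vectors are orthogonal.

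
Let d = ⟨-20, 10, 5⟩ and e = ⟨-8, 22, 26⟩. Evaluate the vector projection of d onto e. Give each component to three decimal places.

(-3.333, 9.167, 10.833)

d · e = (-20)·(-8) + 10·22 + 5·26 = 160 + 220 + 130 = 510
|e|² = 64 + 484 + 676 = 1224
proj_e d = (510/1224) · (-8, 22, 26) ≈ (-3.333, 9.167, 10.833)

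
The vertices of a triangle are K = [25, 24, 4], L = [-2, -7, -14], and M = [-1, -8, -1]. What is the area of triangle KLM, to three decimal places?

KL = (-27, -31, -18),  KM = (-26, -32, -5)
i: (-31)·(-5) - (-18)·(-32) = 155 - 576 = -421
j: (-18)·(-26) - (-27)·(-5) = 468 - 135 = 333
k: (-27)·(-32) - (-31)·(-26) = 864 - 806 = 58
KL × KM = (-421, 333, 58)
|KL × KM| = √291494 ≈ 539.9018
area = ½ · 539.9018 ≈ 269.951

269.951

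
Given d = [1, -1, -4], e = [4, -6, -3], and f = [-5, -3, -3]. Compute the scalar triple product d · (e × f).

150

e × f:
i: (-6)·(-3) - (-3)·(-3) = 18 - 9 = 9
j: (-3)·(-5) - 4·(-3) = 15 - (-12) = 27
k: 4·(-3) - (-6)·(-5) = -12 - 30 = -42
e × f = (9, 27, -42)
d · (e × f) = 1·9 + (-1)·27 + (-4)·(-42) = 9 - 27 + 168 = 150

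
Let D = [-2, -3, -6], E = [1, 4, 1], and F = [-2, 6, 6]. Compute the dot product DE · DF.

147

DE = E − D = (3, 7, 7)
DF = F − D = (0, 9, 12)
DE · DF = 3·0 + 7·9 + 7·12 = 0 + 63 + 84 = 147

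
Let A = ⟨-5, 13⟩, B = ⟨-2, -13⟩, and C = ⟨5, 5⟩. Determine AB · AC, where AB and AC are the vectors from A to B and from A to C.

AB = B − A = (3, -26)
AC = C − A = (10, -8)
AB · AC = 3·10 + (-26)·(-8) = 30 + 208 = 238

238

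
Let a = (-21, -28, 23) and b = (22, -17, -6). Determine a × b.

i: (-28)·(-6) - 23·(-17) = 168 - (-391) = 559
j: 23·22 - (-21)·(-6) = 506 - 126 = 380
k: (-21)·(-17) - (-28)·22 = 357 - (-616) = 973
a × b = (559, 380, 973)

(559, 380, 973)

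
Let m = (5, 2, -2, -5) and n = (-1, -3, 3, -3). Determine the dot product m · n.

-2

m · n = 5·(-1) + 2·(-3) + (-2)·3 + (-5)·(-3) = -5 - 6 - 6 + 15 = -2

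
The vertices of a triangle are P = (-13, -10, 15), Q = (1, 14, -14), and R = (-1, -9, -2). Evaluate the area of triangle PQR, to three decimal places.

240.217

PQ = (14, 24, -29),  PR = (12, 1, -17)
i: 24·(-17) - (-29)·1 = -408 - (-29) = -379
j: (-29)·12 - 14·(-17) = -348 - (-238) = -110
k: 14·1 - 24·12 = 14 - 288 = -274
PQ × PR = (-379, -110, -274)
|PQ × PR| = √230817 ≈ 480.4342
area = ½ · 480.4342 ≈ 240.217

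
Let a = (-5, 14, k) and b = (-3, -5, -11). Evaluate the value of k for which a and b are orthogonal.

a · b = (-5)·(-3) + 14·(-5) + k·(-11) = -55 - 11k
Set equal to 0: -11k = 55, so k = -5.

-5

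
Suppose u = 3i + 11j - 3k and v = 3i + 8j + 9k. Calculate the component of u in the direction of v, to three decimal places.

5.641

u · v = 3·3 + 11·8 + (-3)·9 = 9 + 88 - 27 = 70
|v| = √(9 + 64 + 81) = √154 ≈ 12.4097
comp_v u = 70 / √154 ≈ 5.641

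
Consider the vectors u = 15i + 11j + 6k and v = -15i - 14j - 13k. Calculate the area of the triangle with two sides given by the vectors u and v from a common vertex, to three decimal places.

64.286

i: 11·(-13) - 6·(-14) = -143 - (-84) = -59
j: 6·(-15) - 15·(-13) = -90 - (-195) = 105
k: 15·(-14) - 11·(-15) = -210 - (-165) = -45
u × v = (-59, 105, -45)
|u × v| = √((-59)² + 105² + (-45)²) = √16531 ≈ 128.5729
area = ½ · 128.5729 ≈ 64.286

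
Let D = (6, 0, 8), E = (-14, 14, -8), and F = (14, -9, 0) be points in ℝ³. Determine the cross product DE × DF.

(-256, -288, 68)

DE = (-20, 14, -16)
DF = (8, -9, -8)
i: 14·(-8) - (-16)·(-9) = -112 - 144 = -256
j: (-16)·8 - (-20)·(-8) = -128 - 160 = -288
k: (-20)·(-9) - 14·8 = 180 - 112 = 68
DE × DF = (-256, -288, 68)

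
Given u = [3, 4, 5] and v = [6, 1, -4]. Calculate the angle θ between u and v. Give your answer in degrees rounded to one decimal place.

87.8

u · v = 3·6 + 4·1 + 5·(-4) = 18 + 4 - 20 = 2
|u|² = 9 + 16 + 25 = 50,  |u| = √50 ≈ 7.071068
|v|² = 36 + 1 + 16 = 53,  |v| = √53 ≈ 7.280110
cos θ = 2 / (7.071068 · 7.280110) ≈ 0.03885
θ = arccos(0.03885) ≈ 87.8°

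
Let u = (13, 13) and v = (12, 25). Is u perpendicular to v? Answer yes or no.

no

u · v = 13·12 + 13·25 = 156 + 325 = 481
Nonzero, so the vectors are not orthogonal.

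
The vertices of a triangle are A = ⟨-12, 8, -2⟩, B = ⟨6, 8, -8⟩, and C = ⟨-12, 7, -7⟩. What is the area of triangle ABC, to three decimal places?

AB = (18, 0, -6),  AC = (0, -1, -5)
i: 0·(-5) - (-6)·(-1) = 0 - 6 = -6
j: (-6)·0 - 18·(-5) = 0 - (-90) = 90
k: 18·(-1) - 0·0 = -18 - 0 = -18
AB × AC = (-6, 90, -18)
|AB × AC| = √8460 ≈ 91.9783
area = ½ · 91.9783 ≈ 45.989

45.989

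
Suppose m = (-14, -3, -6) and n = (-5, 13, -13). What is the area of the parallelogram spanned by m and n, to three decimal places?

i: (-3)·(-13) - (-6)·13 = 39 - (-78) = 117
j: (-6)·(-5) - (-14)·(-13) = 30 - 182 = -152
k: (-14)·13 - (-3)·(-5) = -182 - 15 = -197
m × n = (117, -152, -197)
|m × n| = √(117² + (-152)² + (-197)²) = √75602 ≈ 274.9582

274.958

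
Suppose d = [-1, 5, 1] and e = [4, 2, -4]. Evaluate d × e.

(-22, 0, -22)

i: 5·(-4) - 1·2 = -20 - 2 = -22
j: 1·4 - (-1)·(-4) = 4 - 4 = 0
k: (-1)·2 - 5·4 = -2 - 20 = -22
d × e = (-22, 0, -22)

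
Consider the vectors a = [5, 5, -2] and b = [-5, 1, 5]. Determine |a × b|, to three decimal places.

i: 5·5 - (-2)·1 = 25 - (-2) = 27
j: (-2)·(-5) - 5·5 = 10 - 25 = -15
k: 5·1 - 5·(-5) = 5 - (-25) = 30
a × b = (27, -15, 30)
|a × b| = √(27² + (-15)² + 30²) = √1854 ≈ 43.0581

43.058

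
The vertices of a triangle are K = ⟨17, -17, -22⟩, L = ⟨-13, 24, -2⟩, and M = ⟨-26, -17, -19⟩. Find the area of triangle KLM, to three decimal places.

963.872

KL = (-30, 41, 20),  KM = (-43, 0, 3)
i: 41·3 - 20·0 = 123 - 0 = 123
j: 20·(-43) - (-30)·3 = -860 - (-90) = -770
k: (-30)·0 - 41·(-43) = 0 - (-1763) = 1763
KL × KM = (123, -770, 1763)
|KL × KM| = √3716198 ≈ 1927.7443
area = ½ · 1927.7443 ≈ 963.872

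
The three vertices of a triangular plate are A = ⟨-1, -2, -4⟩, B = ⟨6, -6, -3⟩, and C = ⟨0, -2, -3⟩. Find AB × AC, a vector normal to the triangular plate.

(-4, -6, 4)

AB = (7, -4, 1)
AC = (1, 0, 1)
i: (-4)·1 - 1·0 = -4 - 0 = -4
j: 1·1 - 7·1 = 1 - 7 = -6
k: 7·0 - (-4)·1 = 0 - (-4) = 4
AB × AC = (-4, -6, 4)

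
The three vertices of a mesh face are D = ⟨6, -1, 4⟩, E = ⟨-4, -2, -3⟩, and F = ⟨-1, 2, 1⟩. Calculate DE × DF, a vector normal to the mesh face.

(24, 19, -37)

DE = (-10, -1, -7)
DF = (-7, 3, -3)
i: (-1)·(-3) - (-7)·3 = 3 - (-21) = 24
j: (-7)·(-7) - (-10)·(-3) = 49 - 30 = 19
k: (-10)·3 - (-1)·(-7) = -30 - 7 = -37
DE × DF = (24, 19, -37)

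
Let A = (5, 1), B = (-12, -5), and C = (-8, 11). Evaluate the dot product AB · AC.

161

AB = B − A = (-17, -6)
AC = C − A = (-13, 10)
AB · AC = (-17)·(-13) + (-6)·10 = 221 - 60 = 161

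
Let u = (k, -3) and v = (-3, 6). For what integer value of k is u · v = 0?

u · v = k·(-3) + (-3)·6 = -18 - 3k
Set equal to 0: -3k = 18, so k = -6.

-6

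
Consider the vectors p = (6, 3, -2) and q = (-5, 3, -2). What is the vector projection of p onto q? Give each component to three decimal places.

(2.237, -1.342, 0.895)

p · q = 6·(-5) + 3·3 + (-2)·(-2) = -30 + 9 + 4 = -17
|q|² = 25 + 9 + 4 = 38
proj_q p = (-17/38) · (-5, 3, -2) ≈ (2.237, -1.342, 0.895)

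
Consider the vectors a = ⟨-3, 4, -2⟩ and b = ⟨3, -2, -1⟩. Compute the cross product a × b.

i: 4·(-1) - (-2)·(-2) = -4 - 4 = -8
j: (-2)·3 - (-3)·(-1) = -6 - 3 = -9
k: (-3)·(-2) - 4·3 = 6 - 12 = -6
a × b = (-8, -9, -6)

(-8, -9, -6)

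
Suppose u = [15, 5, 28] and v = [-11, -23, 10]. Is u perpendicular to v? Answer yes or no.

yes

u · v = 15·(-11) + 5·(-23) + 28·10 = -165 - 115 + 280 = 0
Zero, so the vectors are orthogonal.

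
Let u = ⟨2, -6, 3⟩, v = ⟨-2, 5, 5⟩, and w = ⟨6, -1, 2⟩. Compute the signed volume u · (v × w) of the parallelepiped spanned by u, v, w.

v × w:
i: 5·2 - 5·(-1) = 10 - (-5) = 15
j: 5·6 - (-2)·2 = 30 - (-4) = 34
k: (-2)·(-1) - 5·6 = 2 - 30 = -28
v × w = (15, 34, -28)
u · (v × w) = 2·15 + (-6)·34 + 3·(-28) = 30 - 204 - 84 = -258

-258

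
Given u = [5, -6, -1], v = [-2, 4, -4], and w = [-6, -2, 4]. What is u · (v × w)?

-180

v × w:
i: 4·4 - (-4)·(-2) = 16 - 8 = 8
j: (-4)·(-6) - (-2)·4 = 24 - (-8) = 32
k: (-2)·(-2) - 4·(-6) = 4 - (-24) = 28
v × w = (8, 32, 28)
u · (v × w) = 5·8 + (-6)·32 + (-1)·28 = 40 - 192 - 28 = -180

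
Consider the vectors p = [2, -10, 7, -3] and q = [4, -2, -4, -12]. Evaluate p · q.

36

p · q = 2·4 + (-10)·(-2) + 7·(-4) + (-3)·(-12) = 8 + 20 - 28 + 36 = 36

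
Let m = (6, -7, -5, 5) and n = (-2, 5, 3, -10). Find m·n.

m · n = 6·(-2) + (-7)·5 + (-5)·3 + 5·(-10) = -12 - 35 - 15 - 50 = -112

-112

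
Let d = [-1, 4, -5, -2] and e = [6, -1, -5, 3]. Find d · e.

d · e = (-1)·6 + 4·(-1) + (-5)·(-5) + (-2)·3 = -6 - 4 + 25 - 6 = 9

9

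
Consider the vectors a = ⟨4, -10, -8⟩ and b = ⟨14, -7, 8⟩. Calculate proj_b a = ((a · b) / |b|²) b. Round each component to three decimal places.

(2.809, -1.405, 1.605)

a · b = 4·14 + (-10)·(-7) + (-8)·8 = 56 + 70 - 64 = 62
|b|² = 196 + 49 + 64 = 309
proj_b a = (62/309) · (14, -7, 8) ≈ (2.809, -1.405, 1.605)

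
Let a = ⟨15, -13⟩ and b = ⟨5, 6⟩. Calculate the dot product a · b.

a · b = 15·5 + (-13)·6 = 75 - 78 = -3

-3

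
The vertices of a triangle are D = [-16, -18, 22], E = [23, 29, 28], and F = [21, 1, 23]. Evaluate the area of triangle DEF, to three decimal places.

DE = (39, 47, 6),  DF = (37, 19, 1)
i: 47·1 - 6·19 = 47 - 114 = -67
j: 6·37 - 39·1 = 222 - 39 = 183
k: 39·19 - 47·37 = 741 - 1739 = -998
DE × DF = (-67, 183, -998)
|DE × DF| = √1033982 ≈ 1016.8491
area = ½ · 1016.8491 ≈ 508.425

508.425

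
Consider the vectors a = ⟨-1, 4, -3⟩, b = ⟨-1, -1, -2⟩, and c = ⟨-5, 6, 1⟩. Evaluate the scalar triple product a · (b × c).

b × c:
i: (-1)·1 - (-2)·6 = -1 - (-12) = 11
j: (-2)·(-5) - (-1)·1 = 10 - (-1) = 11
k: (-1)·6 - (-1)·(-5) = -6 - 5 = -11
b × c = (11, 11, -11)
a · (b × c) = (-1)·11 + 4·11 + (-3)·(-11) = -11 + 44 + 33 = 66

66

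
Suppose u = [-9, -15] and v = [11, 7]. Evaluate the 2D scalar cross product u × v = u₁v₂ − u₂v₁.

102

(-9)·7 - (-15)·11 = -63 - (-165) = 102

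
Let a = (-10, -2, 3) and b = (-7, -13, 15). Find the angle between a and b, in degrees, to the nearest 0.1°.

50.9

a · b = (-10)·(-7) + (-2)·(-13) + 3·15 = 70 + 26 + 45 = 141
|a|² = 100 + 4 + 9 = 113,  |a| = √113 ≈ 10.630146
|b|² = 49 + 169 + 225 = 443,  |b| = √443 ≈ 21.047565
cos θ = 141 / (10.630146 · 21.047565) ≈ 0.63020
θ = arccos(0.63020) ≈ 50.9°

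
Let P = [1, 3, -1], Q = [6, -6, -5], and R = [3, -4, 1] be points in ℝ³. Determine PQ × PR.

PQ = (5, -9, -4)
PR = (2, -7, 2)
i: (-9)·2 - (-4)·(-7) = -18 - 28 = -46
j: (-4)·2 - 5·2 = -8 - 10 = -18
k: 5·(-7) - (-9)·2 = -35 - (-18) = -17
PQ × PR = (-46, -18, -17)

(-46, -18, -17)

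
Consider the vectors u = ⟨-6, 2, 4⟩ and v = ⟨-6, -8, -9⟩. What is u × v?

(14, -78, 60)

i: 2·(-9) - 4·(-8) = -18 - (-32) = 14
j: 4·(-6) - (-6)·(-9) = -24 - 54 = -78
k: (-6)·(-8) - 2·(-6) = 48 - (-12) = 60
u × v = (14, -78, 60)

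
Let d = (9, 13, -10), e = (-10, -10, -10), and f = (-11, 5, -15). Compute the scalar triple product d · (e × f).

e × f:
i: (-10)·(-15) - (-10)·5 = 150 - (-50) = 200
j: (-10)·(-11) - (-10)·(-15) = 110 - 150 = -40
k: (-10)·5 - (-10)·(-11) = -50 - 110 = -160
e × f = (200, -40, -160)
d · (e × f) = 9·200 + 13·(-40) + (-10)·(-160) = 1800 - 520 + 1600 = 2880

2880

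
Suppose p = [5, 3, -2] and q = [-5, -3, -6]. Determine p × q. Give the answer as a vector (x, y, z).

(-24, 40, 0)

i: 3·(-6) - (-2)·(-3) = -18 - 6 = -24
j: (-2)·(-5) - 5·(-6) = 10 - (-30) = 40
k: 5·(-3) - 3·(-5) = -15 - (-15) = 0
p × q = (-24, 40, 0)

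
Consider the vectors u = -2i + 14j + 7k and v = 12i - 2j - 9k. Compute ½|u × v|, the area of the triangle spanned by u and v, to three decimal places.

104.637

i: 14·(-9) - 7·(-2) = -126 - (-14) = -112
j: 7·12 - (-2)·(-9) = 84 - 18 = 66
k: (-2)·(-2) - 14·12 = 4 - 168 = -164
u × v = (-112, 66, -164)
|u × v| = √((-112)² + 66² + (-164)²) = √43796 ≈ 209.2749
area = ½ · 209.2749 ≈ 104.637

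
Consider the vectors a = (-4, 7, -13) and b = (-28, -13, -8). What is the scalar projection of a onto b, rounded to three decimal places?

a · b = (-4)·(-28) + 7·(-13) + (-13)·(-8) = 112 - 91 + 104 = 125
|b| = √(784 + 169 + 64) = √1017 ≈ 31.8904
comp_b a = 125 / √1017 ≈ 3.920

3.920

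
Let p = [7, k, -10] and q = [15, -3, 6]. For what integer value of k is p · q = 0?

p · q = 7·15 + k·(-3) + (-10)·6 = 45 - 3k
Set equal to 0: -3k = -45, so k = 15.

15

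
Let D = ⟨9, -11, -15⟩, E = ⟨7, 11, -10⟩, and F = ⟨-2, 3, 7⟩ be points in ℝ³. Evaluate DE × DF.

DE = (-2, 22, 5)
DF = (-11, 14, 22)
i: 22·22 - 5·14 = 484 - 70 = 414
j: 5·(-11) - (-2)·22 = -55 - (-44) = -11
k: (-2)·14 - 22·(-11) = -28 - (-242) = 214
DE × DF = (414, -11, 214)

(414, -11, 214)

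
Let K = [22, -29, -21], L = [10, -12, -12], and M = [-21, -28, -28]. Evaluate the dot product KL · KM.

470

KL = L − K = (-12, 17, 9)
KM = M − K = (-43, 1, -7)
KL · KM = (-12)·(-43) + 17·1 + 9·(-7) = 516 + 17 - 63 = 470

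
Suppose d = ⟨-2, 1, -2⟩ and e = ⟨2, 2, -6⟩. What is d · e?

d · e = (-2)·2 + 1·2 + (-2)·(-6) = -4 + 2 + 12 = 10

10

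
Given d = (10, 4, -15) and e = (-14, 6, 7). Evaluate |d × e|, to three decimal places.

216.749

i: 4·7 - (-15)·6 = 28 - (-90) = 118
j: (-15)·(-14) - 10·7 = 210 - 70 = 140
k: 10·6 - 4·(-14) = 60 - (-56) = 116
d × e = (118, 140, 116)
|d × e| = √(118² + 140² + 116²) = √46980 ≈ 216.7487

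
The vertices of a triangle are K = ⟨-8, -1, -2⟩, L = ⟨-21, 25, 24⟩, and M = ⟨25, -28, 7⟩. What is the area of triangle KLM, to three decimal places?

721.763

KL = (-13, 26, 26),  KM = (33, -27, 9)
i: 26·9 - 26·(-27) = 234 - (-702) = 936
j: 26·33 - (-13)·9 = 858 - (-117) = 975
k: (-13)·(-27) - 26·33 = 351 - 858 = -507
KL × KM = (936, 975, -507)
|KL × KM| = √2083770 ≈ 1443.5269
area = ½ · 1443.5269 ≈ 721.763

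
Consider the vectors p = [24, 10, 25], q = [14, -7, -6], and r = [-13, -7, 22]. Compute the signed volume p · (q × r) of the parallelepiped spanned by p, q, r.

-11729

q × r:
i: (-7)·22 - (-6)·(-7) = -154 - 42 = -196
j: (-6)·(-13) - 14·22 = 78 - 308 = -230
k: 14·(-7) - (-7)·(-13) = -98 - 91 = -189
q × r = (-196, -230, -189)
p · (q × r) = 24·(-196) + 10·(-230) + 25·(-189) = -4704 - 2300 - 4725 = -11729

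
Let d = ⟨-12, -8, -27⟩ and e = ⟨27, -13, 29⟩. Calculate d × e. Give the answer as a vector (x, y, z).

i: (-8)·29 - (-27)·(-13) = -232 - 351 = -583
j: (-27)·27 - (-12)·29 = -729 - (-348) = -381
k: (-12)·(-13) - (-8)·27 = 156 - (-216) = 372
d × e = (-583, -381, 372)

(-583, -381, 372)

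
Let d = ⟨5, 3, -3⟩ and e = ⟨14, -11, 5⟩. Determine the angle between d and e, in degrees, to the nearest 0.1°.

79.5

d · e = 5·14 + 3·(-11) + (-3)·5 = 70 - 33 - 15 = 22
|d|² = 25 + 9 + 9 = 43,  |d| = √43 ≈ 6.557439
|e|² = 196 + 121 + 25 = 342,  |e| = √342 ≈ 18.493242
cos θ = 22 / (6.557439 · 18.493242) ≈ 0.18142
θ = arccos(0.18142) ≈ 79.5°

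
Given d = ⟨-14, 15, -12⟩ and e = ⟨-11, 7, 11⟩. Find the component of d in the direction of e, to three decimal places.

d · e = (-14)·(-11) + 15·7 + (-12)·11 = 154 + 105 - 132 = 127
|e| = √(121 + 49 + 121) = √291 ≈ 17.0587
comp_e d = 127 / √291 ≈ 7.445

7.445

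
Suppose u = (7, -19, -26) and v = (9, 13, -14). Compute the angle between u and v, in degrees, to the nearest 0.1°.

75.0

u · v = 7·9 + (-19)·13 + (-26)·(-14) = 63 - 247 + 364 = 180
|u|² = 49 + 361 + 676 = 1086,  |u| = √1086 ≈ 32.954514
|v|² = 81 + 169 + 196 = 446,  |v| = √446 ≈ 21.118712
cos θ = 180 / (32.954514 · 21.118712) ≈ 0.25864
θ = arccos(0.25864) ≈ 75.0°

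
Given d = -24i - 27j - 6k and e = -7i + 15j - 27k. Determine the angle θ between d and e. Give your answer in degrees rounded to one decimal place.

93.7

d · e = (-24)·(-7) + (-27)·15 + (-6)·(-27) = 168 - 405 + 162 = -75
|d|² = 576 + 729 + 36 = 1341,  |d| = √1341 ≈ 36.619667
|e|² = 49 + 225 + 729 = 1003,  |e| = √1003 ≈ 31.670175
cos θ = -75 / (36.619667 · 31.670175) ≈ -0.06467
θ = arccos(-0.06467) ≈ 93.7°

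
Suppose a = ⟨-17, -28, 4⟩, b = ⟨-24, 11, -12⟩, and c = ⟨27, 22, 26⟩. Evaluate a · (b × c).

-21050

b × c:
i: 11·26 - (-12)·22 = 286 - (-264) = 550
j: (-12)·27 - (-24)·26 = -324 - (-624) = 300
k: (-24)·22 - 11·27 = -528 - 297 = -825
b × c = (550, 300, -825)
a · (b × c) = (-17)·550 + (-28)·300 + 4·(-825) = -9350 - 8400 - 3300 = -21050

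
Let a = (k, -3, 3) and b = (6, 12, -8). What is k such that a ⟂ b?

a · b = k·6 + (-3)·12 + 3·(-8) = -60 + 6k
Set equal to 0: 6k = 60, so k = 10.

10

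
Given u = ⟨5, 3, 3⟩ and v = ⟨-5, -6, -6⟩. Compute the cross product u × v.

(0, 15, -15)

i: 3·(-6) - 3·(-6) = -18 - (-18) = 0
j: 3·(-5) - 5·(-6) = -15 - (-30) = 15
k: 5·(-6) - 3·(-5) = -30 - (-15) = -15
u × v = (0, 15, -15)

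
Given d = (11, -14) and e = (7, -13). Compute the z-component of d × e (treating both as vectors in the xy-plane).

11·(-13) - (-14)·7 = -143 - (-98) = -45

-45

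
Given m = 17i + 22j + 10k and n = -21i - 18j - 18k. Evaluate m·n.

m · n = 17·(-21) + 22·(-18) + 10·(-18) = -357 - 396 - 180 = -933

-933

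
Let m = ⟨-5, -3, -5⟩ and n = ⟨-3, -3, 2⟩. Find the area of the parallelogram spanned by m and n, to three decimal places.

i: (-3)·2 - (-5)·(-3) = -6 - 15 = -21
j: (-5)·(-3) - (-5)·2 = 15 - (-10) = 25
k: (-5)·(-3) - (-3)·(-3) = 15 - 9 = 6
m × n = (-21, 25, 6)
|m × n| = √((-21)² + 25² + 6²) = √1102 ≈ 33.1964

33.196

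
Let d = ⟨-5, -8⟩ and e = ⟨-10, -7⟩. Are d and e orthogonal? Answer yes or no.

no

d · e = (-5)·(-10) + (-8)·(-7) = 50 + 56 = 106
Nonzero, so the vectors are not orthogonal.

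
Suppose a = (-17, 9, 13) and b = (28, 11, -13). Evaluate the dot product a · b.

a · b = (-17)·28 + 9·11 + 13·(-13) = -476 + 99 - 169 = -546

-546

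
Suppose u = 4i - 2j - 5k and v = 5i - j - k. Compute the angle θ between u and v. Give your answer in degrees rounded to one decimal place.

39.2

u · v = 4·5 + (-2)·(-1) + (-5)·(-1) = 20 + 2 + 5 = 27
|u|² = 16 + 4 + 25 = 45,  |u| = √45 ≈ 6.708204
|v|² = 25 + 1 + 1 = 27,  |v| = √27 ≈ 5.196152
cos θ = 27 / (6.708204 · 5.196152) ≈ 0.77460
θ = arccos(0.77460) ≈ 39.2°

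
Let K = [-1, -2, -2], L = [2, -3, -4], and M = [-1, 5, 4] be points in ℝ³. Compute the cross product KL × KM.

KL = (3, -1, -2)
KM = (0, 7, 6)
i: (-1)·6 - (-2)·7 = -6 - (-14) = 8
j: (-2)·0 - 3·6 = 0 - 18 = -18
k: 3·7 - (-1)·0 = 21 - 0 = 21
KL × KM = (8, -18, 21)

(8, -18, 21)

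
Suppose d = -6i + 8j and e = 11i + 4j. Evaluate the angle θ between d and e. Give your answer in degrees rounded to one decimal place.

d · e = (-6)·11 + 8·4 = -66 + 32 = -34
|d|² = 36 + 64 = 100,  |d| = √100 ≈ 10.000000
|e|² = 121 + 16 = 137,  |e| = √137 ≈ 11.704700
cos θ = -34 / (10.000000 · 11.704700) ≈ -0.29048
θ = arccos(-0.29048) ≈ 106.9°

106.9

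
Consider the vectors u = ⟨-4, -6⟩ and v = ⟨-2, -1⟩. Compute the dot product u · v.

14

u · v = (-4)·(-2) + (-6)·(-1) = 8 + 6 = 14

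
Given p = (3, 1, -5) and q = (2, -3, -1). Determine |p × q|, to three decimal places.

i: 1·(-1) - (-5)·(-3) = -1 - 15 = -16
j: (-5)·2 - 3·(-1) = -10 - (-3) = -7
k: 3·(-3) - 1·2 = -9 - 2 = -11
p × q = (-16, -7, -11)
|p × q| = √((-16)² + (-7)² + (-11)²) = √426 ≈ 20.6398

20.640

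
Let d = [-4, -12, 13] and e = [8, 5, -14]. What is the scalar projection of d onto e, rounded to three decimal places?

-16.230

d · e = (-4)·8 + (-12)·5 + 13·(-14) = -32 - 60 - 182 = -274
|e| = √(64 + 25 + 196) = √285 ≈ 16.8819
comp_e d = -274 / √285 ≈ -16.230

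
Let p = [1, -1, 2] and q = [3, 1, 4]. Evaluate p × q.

(-6, 2, 4)

i: (-1)·4 - 2·1 = -4 - 2 = -6
j: 2·3 - 1·4 = 6 - 4 = 2
k: 1·1 - (-1)·3 = 1 - (-3) = 4
p × q = (-6, 2, 4)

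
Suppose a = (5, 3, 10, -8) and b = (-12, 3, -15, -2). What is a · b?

a · b = 5·(-12) + 3·3 + 10·(-15) + (-8)·(-2) = -60 + 9 - 150 + 16 = -185

-185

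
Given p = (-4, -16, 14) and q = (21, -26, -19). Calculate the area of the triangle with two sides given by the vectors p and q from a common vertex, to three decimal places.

414.532

i: (-16)·(-19) - 14·(-26) = 304 - (-364) = 668
j: 14·21 - (-4)·(-19) = 294 - 76 = 218
k: (-4)·(-26) - (-16)·21 = 104 - (-336) = 440
p × q = (668, 218, 440)
|p × q| = √(668² + 218² + 440²) = √687348 ≈ 829.0645
area = ½ · 829.0645 ≈ 414.532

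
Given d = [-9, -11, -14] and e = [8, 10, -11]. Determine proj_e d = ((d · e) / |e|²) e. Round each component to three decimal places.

(-0.786, -0.982, 1.081)

d · e = (-9)·8 + (-11)·10 + (-14)·(-11) = -72 - 110 + 154 = -28
|e|² = 64 + 100 + 121 = 285
proj_e d = (-28/285) · (8, 10, -11) ≈ (-0.786, -0.982, 1.081)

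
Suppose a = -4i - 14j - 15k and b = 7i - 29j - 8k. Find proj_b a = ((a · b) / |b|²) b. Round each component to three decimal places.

(3.654, -15.138, -4.176)

a · b = (-4)·7 + (-14)·(-29) + (-15)·(-8) = -28 + 406 + 120 = 498
|b|² = 49 + 841 + 64 = 954
proj_b a = (498/954) · (7, -29, -8) ≈ (3.654, -15.138, -4.176)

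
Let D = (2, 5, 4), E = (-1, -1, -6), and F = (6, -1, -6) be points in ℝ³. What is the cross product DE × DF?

(0, -70, 42)

DE = (-3, -6, -10)
DF = (4, -6, -10)
i: (-6)·(-10) - (-10)·(-6) = 60 - 60 = 0
j: (-10)·4 - (-3)·(-10) = -40 - 30 = -70
k: (-3)·(-6) - (-6)·4 = 18 - (-24) = 42
DE × DF = (0, -70, 42)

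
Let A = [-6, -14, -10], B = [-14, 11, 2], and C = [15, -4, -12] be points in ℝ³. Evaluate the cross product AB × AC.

AB = (-8, 25, 12)
AC = (21, 10, -2)
i: 25·(-2) - 12·10 = -50 - 120 = -170
j: 12·21 - (-8)·(-2) = 252 - 16 = 236
k: (-8)·10 - 25·21 = -80 - 525 = -605
AB × AC = (-170, 236, -605)

(-170, 236, -605)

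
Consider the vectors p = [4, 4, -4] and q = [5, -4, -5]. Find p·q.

p · q = 4·5 + 4·(-4) + (-4)·(-5) = 20 - 16 + 20 = 24

24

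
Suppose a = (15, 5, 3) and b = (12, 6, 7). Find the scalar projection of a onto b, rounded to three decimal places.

15.265

a · b = 15·12 + 5·6 + 3·7 = 180 + 30 + 21 = 231
|b| = √(144 + 36 + 49) = √229 ≈ 15.1327
comp_b a = 231 / √229 ≈ 15.265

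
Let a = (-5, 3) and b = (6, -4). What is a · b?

a · b = (-5)·6 + 3·(-4) = -30 - 12 = -42

-42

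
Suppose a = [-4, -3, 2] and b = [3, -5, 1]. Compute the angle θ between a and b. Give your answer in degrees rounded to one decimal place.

a · b = (-4)·3 + (-3)·(-5) + 2·1 = -12 + 15 + 2 = 5
|a|² = 16 + 9 + 4 = 29,  |a| = √29 ≈ 5.385165
|b|² = 9 + 25 + 1 = 35,  |b| = √35 ≈ 5.916080
cos θ = 5 / (5.385165 · 5.916080) ≈ 0.15694
θ = arccos(0.15694) ≈ 81.0°

81.0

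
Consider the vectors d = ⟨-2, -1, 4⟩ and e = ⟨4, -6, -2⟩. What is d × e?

(26, 12, 16)

i: (-1)·(-2) - 4·(-6) = 2 - (-24) = 26
j: 4·4 - (-2)·(-2) = 16 - 4 = 12
k: (-2)·(-6) - (-1)·4 = 12 - (-4) = 16
d × e = (26, 12, 16)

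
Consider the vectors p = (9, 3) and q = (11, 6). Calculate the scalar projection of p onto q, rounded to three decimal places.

p · q = 9·11 + 3·6 = 99 + 18 = 117
|q| = √(121 + 36) = √157 ≈ 12.5300
comp_q p = 117 / √157 ≈ 9.338

9.338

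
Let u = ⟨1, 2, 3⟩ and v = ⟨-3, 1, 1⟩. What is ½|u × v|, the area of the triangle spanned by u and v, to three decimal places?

i: 2·1 - 3·1 = 2 - 3 = -1
j: 3·(-3) - 1·1 = -9 - 1 = -10
k: 1·1 - 2·(-3) = 1 - (-6) = 7
u × v = (-1, -10, 7)
|u × v| = √((-1)² + (-10)² + 7²) = √150 ≈ 12.2474
area = ½ · 12.2474 ≈ 6.124

6.124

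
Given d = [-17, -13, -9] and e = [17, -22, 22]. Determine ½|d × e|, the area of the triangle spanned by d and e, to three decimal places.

399.100

i: (-13)·22 - (-9)·(-22) = -286 - 198 = -484
j: (-9)·17 - (-17)·22 = -153 - (-374) = 221
k: (-17)·(-22) - (-13)·17 = 374 - (-221) = 595
d × e = (-484, 221, 595)
|d × e| = √((-484)² + 221² + 595²) = √637122 ≈ 798.1992
area = ½ · 798.1992 ≈ 399.100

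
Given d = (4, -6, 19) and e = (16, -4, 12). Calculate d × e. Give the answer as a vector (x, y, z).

i: (-6)·12 - 19·(-4) = -72 - (-76) = 4
j: 19·16 - 4·12 = 304 - 48 = 256
k: 4·(-4) - (-6)·16 = -16 - (-96) = 80
d × e = (4, 256, 80)

(4, 256, 80)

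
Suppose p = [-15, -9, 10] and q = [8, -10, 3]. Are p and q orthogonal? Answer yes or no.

yes

p · q = (-15)·8 + (-9)·(-10) + 10·3 = -120 + 90 + 30 = 0
Zero, so the vectors are orthogonal.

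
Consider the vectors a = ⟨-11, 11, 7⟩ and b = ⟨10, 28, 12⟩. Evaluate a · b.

a · b = (-11)·10 + 11·28 + 7·12 = -110 + 308 + 84 = 282

282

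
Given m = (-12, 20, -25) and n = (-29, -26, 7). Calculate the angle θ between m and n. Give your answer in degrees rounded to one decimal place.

104.9

m · n = (-12)·(-29) + 20·(-26) + (-25)·7 = 348 - 520 - 175 = -347
|m|² = 144 + 400 + 625 = 1169,  |m| = √1169 ≈ 34.190642
|n|² = 841 + 676 + 49 = 1566,  |n| = √1566 ≈ 39.572718
cos θ = -347 / (34.190642 · 39.572718) ≈ -0.25646
θ = arccos(-0.25646) ≈ 104.9°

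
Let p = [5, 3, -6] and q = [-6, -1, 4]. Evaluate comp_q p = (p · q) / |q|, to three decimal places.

-7.830

p · q = 5·(-6) + 3·(-1) + (-6)·4 = -30 - 3 - 24 = -57
|q| = √(36 + 1 + 16) = √53 ≈ 7.2801
comp_q p = -57 / √53 ≈ -7.830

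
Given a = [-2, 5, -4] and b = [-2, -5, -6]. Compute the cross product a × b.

i: 5·(-6) - (-4)·(-5) = -30 - 20 = -50
j: (-4)·(-2) - (-2)·(-6) = 8 - 12 = -4
k: (-2)·(-5) - 5·(-2) = 10 - (-10) = 20
a × b = (-50, -4, 20)

(-50, -4, 20)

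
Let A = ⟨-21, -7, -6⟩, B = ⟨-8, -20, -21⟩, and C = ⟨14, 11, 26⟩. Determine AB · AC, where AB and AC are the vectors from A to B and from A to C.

-259

AB = B − A = (13, -13, -15)
AC = C − A = (35, 18, 32)
AB · AC = 13·35 + (-13)·18 + (-15)·32 = 455 - 234 - 480 = -259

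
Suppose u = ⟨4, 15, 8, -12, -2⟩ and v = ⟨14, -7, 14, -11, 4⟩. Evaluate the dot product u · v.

187

u · v = 4·14 + 15·(-7) + 8·14 + (-12)·(-11) + (-2)·4 = 56 - 105 + 112 + 132 - 8 = 187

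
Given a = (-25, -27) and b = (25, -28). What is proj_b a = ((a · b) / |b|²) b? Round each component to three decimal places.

a · b = (-25)·25 + (-27)·(-28) = -625 + 756 = 131
|b|² = 625 + 784 = 1409
proj_b a = (131/1409) · (25, -28) ≈ (2.324, -2.603)

(2.324, -2.603)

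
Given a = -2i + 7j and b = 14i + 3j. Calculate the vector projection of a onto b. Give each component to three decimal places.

a · b = (-2)·14 + 7·3 = -28 + 21 = -7
|b|² = 196 + 9 = 205
proj_b a = (-7/205) · (14, 3) ≈ (-0.478, -0.102)

(-0.478, -0.102)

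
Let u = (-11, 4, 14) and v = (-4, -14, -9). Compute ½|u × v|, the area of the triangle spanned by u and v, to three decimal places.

i: 4·(-9) - 14·(-14) = -36 - (-196) = 160
j: 14·(-4) - (-11)·(-9) = -56 - 99 = -155
k: (-11)·(-14) - 4·(-4) = 154 - (-16) = 170
u × v = (160, -155, 170)
|u × v| = √(160² + (-155)² + 170²) = √78525 ≈ 280.2231
area = ½ · 280.2231 ≈ 140.112

140.112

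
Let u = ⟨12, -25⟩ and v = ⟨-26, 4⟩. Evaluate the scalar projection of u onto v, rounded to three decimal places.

-15.662

u · v = 12·(-26) + (-25)·4 = -312 - 100 = -412
|v| = √(676 + 16) = √692 ≈ 26.3059
comp_v u = -412 / √692 ≈ -15.662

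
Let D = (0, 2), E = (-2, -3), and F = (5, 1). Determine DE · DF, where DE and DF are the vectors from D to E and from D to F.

-5

DE = E − D = (-2, -5)
DF = F − D = (5, -1)
DE · DF = (-2)·5 + (-5)·(-1) = -10 + 5 = -5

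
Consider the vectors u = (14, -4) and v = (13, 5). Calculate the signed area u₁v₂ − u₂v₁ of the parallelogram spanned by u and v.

14·5 - (-4)·13 = 70 - (-52) = 122

122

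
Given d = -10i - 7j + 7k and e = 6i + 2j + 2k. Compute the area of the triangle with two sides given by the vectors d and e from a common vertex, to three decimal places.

35.749

i: (-7)·2 - 7·2 = -14 - 14 = -28
j: 7·6 - (-10)·2 = 42 - (-20) = 62
k: (-10)·2 - (-7)·6 = -20 - (-42) = 22
d × e = (-28, 62, 22)
|d × e| = √((-28)² + 62² + 22²) = √5112 ≈ 71.4983
area = ½ · 71.4983 ≈ 35.749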